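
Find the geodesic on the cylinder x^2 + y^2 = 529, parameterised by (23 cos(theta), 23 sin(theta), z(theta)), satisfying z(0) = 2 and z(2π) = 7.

Parameterise the cylinder of radius R = 23 as
    r(θ) = (23 cos θ, 23 sin θ, z(θ)).
The arc-length element is
    ds = sqrt(529 + (dz/dθ)^2) dθ,
so the Lagrangian is L = sqrt(529 + z'^2).
L depends on z' only, not on z or θ, so ∂L/∂z = 0 and
    ∂L/∂z' = z' / sqrt(529 + z'^2).
The Euler-Lagrange equation gives
    d/dθ( z' / sqrt(529 + z'^2) ) = 0,
so z' is constant. Integrating once:
    z(θ) = a θ + b,
a helix on the cylinder (a straight line when the cylinder is unrolled). The constants a, b are determined by the endpoint conditions.
With endpoint conditions z(0) = 2 and z(2π) = 7: from z(0) = b we get b = 2, and a·2π + 2 = 7 gives a = 5/(2π), so
    z(θ) = (5/(2π)) θ + 2.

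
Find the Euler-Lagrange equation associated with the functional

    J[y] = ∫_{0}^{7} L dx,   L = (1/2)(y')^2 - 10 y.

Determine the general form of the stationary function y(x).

The Lagrangian is L = (1/2)(y')^2 - 10 y.
∂L/∂y = -10.
∂L/∂y' = y'.
The Euler-Lagrange equation d/dx(∂L/∂y') − ∂L/∂y = 0 becomes:
    y'' + 10 = 0
General solution: y(x) = -5 x^2 + A x + B, where A and B are arbitrary constants fixed by the endpoint conditions.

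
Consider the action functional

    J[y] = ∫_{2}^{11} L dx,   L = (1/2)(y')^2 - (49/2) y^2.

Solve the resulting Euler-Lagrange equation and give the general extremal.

The Lagrangian is L = (1/2)(y')^2 - (49/2) y^2.
∂L/∂y = -49y.
∂L/∂y' = y'.
The Euler-Lagrange equation d/dx(∂L/∂y') − ∂L/∂y = 0 becomes:
    y'' + 49 y = 0
General solution: y(x) = A sin(7x) + B cos(7x), where A and B are arbitrary constants fixed by the endpoint conditions.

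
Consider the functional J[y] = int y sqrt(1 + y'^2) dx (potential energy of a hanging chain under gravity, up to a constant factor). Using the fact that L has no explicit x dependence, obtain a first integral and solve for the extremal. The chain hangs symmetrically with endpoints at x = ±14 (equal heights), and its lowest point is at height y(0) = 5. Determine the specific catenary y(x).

The Lagrangian L(y, y') = y sqrt(1 + y'^2) has no explicit x dependence, so the Beltrami identity applies:
    L − y' ∂L/∂y' = C.
Compute ∂L/∂y' = y · y' / sqrt(1 + y'^2). Then
    L − y' ∂L/∂y'
    = y sqrt(1 + y'^2) − y · y'^2 / sqrt(1 + y'^2)
    = y (1 + y'^2 − y'^2) / sqrt(1 + y'^2)
    = y / sqrt(1 + y'^2) = C.
Squaring gives y^2 = C^2 (1 + y'^2), i.e.
    y'^2 = y^2 / C^2 − 1.
Separating variables,
    dy / sqrt(y^2 − C^2) = dx / C,
and integrating gives arccosh(y / C) = (x − a)/C, so
    y(x) = C cosh((x − a)/C),
the catenary. The constants C and a are fixed by the two endpoint conditions (and, for the hanging-chain problem, the length constraint selects C).
Now fit the given data. The endpoints x = ±14 are symmetric at equal height, so the catenary is even about its minimum: a = 0 and y(x) = C cosh(x/C). The lowest point is y(0) = C cosh(0) = C, and we are told y(0) = 5, so C = 5. Therefore
    y(x) = 5 cosh(x/5),
and at the endpoints
    y(±14) = 5 cosh(14/5).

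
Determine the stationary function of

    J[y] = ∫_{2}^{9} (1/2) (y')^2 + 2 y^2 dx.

The Lagrangian is L = (1/2) (y')^2 + 2 y^2.
Compute ∂L/∂y = 4y, ∂L/∂y' = y'.
The Euler-Lagrange equation d/dx(∂L/∂y') − ∂L/∂y = 0 reduces to
    y'' − 4 y = 0.
Its general solution is
    y(x) = A e^(2x) + B e^(−2x),
with A, B fixed by the endpoint conditions.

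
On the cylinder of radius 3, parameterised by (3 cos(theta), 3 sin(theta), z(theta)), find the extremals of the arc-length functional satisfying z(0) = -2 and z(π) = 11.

Parameterise the cylinder of radius R = 3 as
    r(θ) = (3 cos θ, 3 sin θ, z(θ)).
The arc-length element is
    ds = sqrt(9 + (dz/dθ)^2) dθ,
so the Lagrangian is L = sqrt(9 + z'^2).
L depends on z' only, not on z or θ, so ∂L/∂z = 0 and
    ∂L/∂z' = z' / sqrt(9 + z'^2).
The Euler-Lagrange equation gives
    d/dθ( z' / sqrt(9 + z'^2) ) = 0,
so z' is constant. Integrating once:
    z(θ) = a θ + b,
a helix on the cylinder (a straight line when the cylinder is unrolled). The constants a, b are determined by the endpoint conditions.
With endpoint conditions z(0) = -2 and z(π) = 11: from z(0) = b we get b = -2, and a·π + -2 = 11 gives a = 13/π, so
    z(θ) = (13/π) θ − 2.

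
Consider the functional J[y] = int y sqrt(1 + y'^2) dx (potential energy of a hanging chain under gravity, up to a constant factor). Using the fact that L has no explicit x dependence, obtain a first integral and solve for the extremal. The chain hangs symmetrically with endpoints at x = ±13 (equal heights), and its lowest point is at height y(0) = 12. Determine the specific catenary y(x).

The Lagrangian L(y, y') = y sqrt(1 + y'^2) has no explicit x dependence, so the Beltrami identity applies:
    L − y' ∂L/∂y' = C.
Compute ∂L/∂y' = y · y' / sqrt(1 + y'^2). Then
    L − y' ∂L/∂y'
    = y sqrt(1 + y'^2) − y · y'^2 / sqrt(1 + y'^2)
    = y (1 + y'^2 − y'^2) / sqrt(1 + y'^2)
    = y / sqrt(1 + y'^2) = C.
Squaring gives y^2 = C^2 (1 + y'^2), i.e.
    y'^2 = y^2 / C^2 − 1.
Separating variables,
    dy / sqrt(y^2 − C^2) = dx / C,
and integrating gives arccosh(y / C) = (x − a)/C, so
    y(x) = C cosh((x − a)/C),
the catenary. The constants C and a are fixed by the two endpoint conditions (and, for the hanging-chain problem, the length constraint selects C).
Now fit the given data. The endpoints x = ±13 are symmetric at equal height, so the catenary is even about its minimum: a = 0 and y(x) = C cosh(x/C). The lowest point is y(0) = C cosh(0) = C, and we are told y(0) = 12, so C = 12. Therefore
    y(x) = 12 cosh(x/12),
and at the endpoints
    y(±13) = 12 cosh(13/12).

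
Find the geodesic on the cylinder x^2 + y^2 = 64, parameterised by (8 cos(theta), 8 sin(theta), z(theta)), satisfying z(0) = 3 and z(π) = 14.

Parameterise the cylinder of radius R = 8 as
    r(θ) = (8 cos θ, 8 sin θ, z(θ)).
The arc-length element is
    ds = sqrt(64 + (dz/dθ)^2) dθ,
so the Lagrangian is L = sqrt(64 + z'^2).
L depends on z' only, not on z or θ, so ∂L/∂z = 0 and
    ∂L/∂z' = z' / sqrt(64 + z'^2).
The Euler-Lagrange equation gives
    d/dθ( z' / sqrt(64 + z'^2) ) = 0,
so z' is constant. Integrating once:
    z(θ) = a θ + b,
a helix on the cylinder (a straight line when the cylinder is unrolled). The constants a, b are determined by the endpoint conditions.
With endpoint conditions z(0) = 3 and z(π) = 14: from z(0) = b we get b = 3, and a·π + 3 = 14 gives a = 11/π, so
    z(θ) = (11/π) θ + 3.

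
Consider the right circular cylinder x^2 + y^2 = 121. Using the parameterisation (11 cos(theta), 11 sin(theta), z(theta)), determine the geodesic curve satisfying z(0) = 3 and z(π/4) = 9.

Parameterise the cylinder of radius R = 11 as
    r(θ) = (11 cos θ, 11 sin θ, z(θ)).
The arc-length element is
    ds = sqrt(121 + (dz/dθ)^2) dθ,
so the Lagrangian is L = sqrt(121 + z'^2).
L depends on z' only, not on z or θ, so ∂L/∂z = 0 and
    ∂L/∂z' = z' / sqrt(121 + z'^2).
The Euler-Lagrange equation gives
    d/dθ( z' / sqrt(121 + z'^2) ) = 0,
so z' is constant. Integrating once:
    z(θ) = a θ + b,
a helix on the cylinder (a straight line when the cylinder is unrolled). The constants a, b are determined by the endpoint conditions.
With endpoint conditions z(0) = 3 and z(π/4) = 9: from z(0) = b we get b = 3, and a·π/4 + 3 = 9 gives a = 24/π, so
    z(θ) = (24/π) θ + 3.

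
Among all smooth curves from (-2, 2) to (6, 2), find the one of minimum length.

Arc-length functional: J[y] = ∫ sqrt(1 + (y')^2) dx.
Lagrangian L = sqrt(1 + (y')^2) has no explicit y dependence, so ∂L/∂y = 0 and the Euler-Lagrange equation gives
    d/dx( y' / sqrt(1 + (y')^2) ) = 0  ⇒  y' / sqrt(1 + (y')^2) = const.
Hence y' is constant, so y(x) is affine.
Fitting the endpoints (-2, 2) and (6, 2):
    slope m = (2 − 2) / (6 − (-2)) = 0,
    intercept c = 2 − m·(-2) = 2.
Extremal: y(x) = 2.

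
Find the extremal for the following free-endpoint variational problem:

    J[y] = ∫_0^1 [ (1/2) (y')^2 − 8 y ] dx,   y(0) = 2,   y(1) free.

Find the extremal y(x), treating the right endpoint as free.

The Lagrangian L = (1/2) (y')^2 − 8 y gives
    ∂L/∂y = −8,   ∂L/∂y' = y'.
Euler-Lagrange: d/dx(y') − (−8) = 0, i.e. y'' + 8 = 0, so
    y(x) = −(8/2) x^2 + C1 x + C2.
Fixed left endpoint y(0) = 2 ⇒ C2 = 2.
The right endpoint x = 1 is free, so the natural (transversality) condition is ∂L/∂y' |_{x=1} = 0, i.e. y'(1) = 0.
Compute y'(x) = −8 x + C1, so y'(1) = −8 + C1 = 0 ⇒ C1 = 8.
Therefore the extremal is
    y(x) = −4 x^2 + 8 x + 2.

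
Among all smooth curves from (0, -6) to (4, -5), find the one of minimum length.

Arc-length functional: J[y] = ∫ sqrt(1 + (y')^2) dx.
Lagrangian L = sqrt(1 + (y')^2) has no explicit y dependence, so ∂L/∂y = 0 and the Euler-Lagrange equation gives
    d/dx( y' / sqrt(1 + (y')^2) ) = 0  ⇒  y' / sqrt(1 + (y')^2) = const.
Hence y' is constant, so y(x) is affine.
Fitting the endpoints (0, -6) and (4, -5):
    slope m = ((-5) − (-6)) / (4 − 0) = 1/4,
    intercept c = (-6) − m·0 = -6.
Extremal: y(x) = (1/4) x - 6.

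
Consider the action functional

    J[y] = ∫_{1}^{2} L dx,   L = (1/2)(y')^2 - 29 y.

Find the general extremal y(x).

The Lagrangian is L = (1/2)(y')^2 - 29 y.
∂L/∂y = -29.
∂L/∂y' = y'.
The Euler-Lagrange equation d/dx(∂L/∂y') − ∂L/∂y = 0 becomes:
    y'' + 29 = 0
General solution: y(x) = -(29/2) x^2 + A x + B, where A and B are arbitrary constants fixed by the endpoint conditions.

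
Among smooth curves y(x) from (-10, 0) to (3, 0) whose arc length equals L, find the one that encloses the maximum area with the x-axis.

Set up the augmented Lagrangian using a multiplier λ for the length constraint:
    F(y, y') = y − λ sqrt(1 + y'^2).
F has no explicit x dependence, so the Beltrami identity yields a first integral
    F − y' ∂F/∂y' = C.
Compute ∂F/∂y' = −λ y' / sqrt(1 + y'^2). Then
    y − λ sqrt(1 + y'^2) + λ y'^2 / sqrt(1 + y'^2) = C
    ⇒  y − λ / sqrt(1 + y'^2) = C.
Solving for y' and integrating gives
    (x − a)^2 + (y − b)^2 = λ^2,
a circular arc of radius λ. The constants a, b are determined by the endpoint conditions y(-10) = y(3) = 0, and λ is fixed implicitly by the length constraint
    ∫_{-10}^{3} sqrt(1 + y'^2) dx = L.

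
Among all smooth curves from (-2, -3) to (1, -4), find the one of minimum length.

Arc-length functional: J[y] = ∫ sqrt(1 + (y')^2) dx.
Lagrangian L = sqrt(1 + (y')^2) has no explicit y dependence, so ∂L/∂y = 0 and the Euler-Lagrange equation gives
    d/dx( y' / sqrt(1 + (y')^2) ) = 0  ⇒  y' / sqrt(1 + (y')^2) = const.
Hence y' is constant, so y(x) is affine.
Fitting the endpoints (-2, -3) and (1, -4):
    slope m = ((-4) − (-3)) / (1 − (-2)) = -1/3,
    intercept c = (-3) − m·(-2) = -11/3.
Extremal: y(x) = (-1/3) x - 11/3.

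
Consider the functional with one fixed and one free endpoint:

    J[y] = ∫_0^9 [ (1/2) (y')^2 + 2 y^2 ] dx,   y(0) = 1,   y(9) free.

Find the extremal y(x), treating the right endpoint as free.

The Lagrangian L = (1/2) (y')^2 + 2 y^2 gives
    ∂L/∂y = 4 y,   ∂L/∂y' = y'.
Euler-Lagrange: y'' − 4 y = 0.
With k = 2, the general solution is
    y(x) = A cosh(2 x) + B sinh(2 x).
Fixed left endpoint y(0) = 1 ⇒ A = 1.
The right endpoint x = 9 is free, so the natural (transversality) condition is ∂L/∂y' |_{x=9} = 0, i.e. y'(9) = 0.
Compute y'(x) = A k sinh(k x) + B k cosh(k x), so
    y'(9) = A k sinh(k·9) + B k cosh(k·9) = 0
    ⇒ B = −A tanh(k·9) = − tanh(2·9).
Therefore the extremal is
    y(x) = cosh(2 x) − tanh(2·9) sinh(2 x).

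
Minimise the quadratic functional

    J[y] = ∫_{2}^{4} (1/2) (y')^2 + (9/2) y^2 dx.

The Lagrangian is L = (1/2) (y')^2 + (9/2) y^2.
Compute ∂L/∂y = 9y, ∂L/∂y' = y'.
The Euler-Lagrange equation d/dx(∂L/∂y') − ∂L/∂y = 0 reduces to
    y'' − 9 y = 0.
Its general solution is
    y(x) = A e^(3x) + B e^(−3x),
with A, B fixed by the endpoint conditions.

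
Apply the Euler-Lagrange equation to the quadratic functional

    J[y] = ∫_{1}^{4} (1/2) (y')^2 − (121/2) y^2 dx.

The Lagrangian is L = (1/2) (y')^2 − (121/2) y^2.
Compute ∂L/∂y = -121y, ∂L/∂y' = y'.
The Euler-Lagrange equation d/dx(∂L/∂y') − ∂L/∂y = 0 reduces to
    y'' + 121 y = 0.
Its general solution is
    y(x) = A sin(11x) + B cos(11x),
with A, B fixed by the endpoint conditions.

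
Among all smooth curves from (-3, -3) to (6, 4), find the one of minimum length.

Arc-length functional: J[y] = ∫ sqrt(1 + (y')^2) dx.
Lagrangian L = sqrt(1 + (y')^2) has no explicit y dependence, so ∂L/∂y = 0 and the Euler-Lagrange equation gives
    d/dx( y' / sqrt(1 + (y')^2) ) = 0  ⇒  y' / sqrt(1 + (y')^2) = const.
Hence y' is constant, so y(x) is affine.
Fitting the endpoints (-3, -3) and (6, 4):
    slope m = (4 − (-3)) / (6 − (-3)) = 7/9,
    intercept c = (-3) − m·(-3) = -2/3.
Extremal: y(x) = (7/9) x - 2/3.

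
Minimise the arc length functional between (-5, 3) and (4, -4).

Arc-length functional: J[y] = ∫ sqrt(1 + (y')^2) dx.
Lagrangian L = sqrt(1 + (y')^2) has no explicit y dependence, so ∂L/∂y = 0 and the Euler-Lagrange equation gives
    d/dx( y' / sqrt(1 + (y')^2) ) = 0  ⇒  y' / sqrt(1 + (y')^2) = const.
Hence y' is constant, so y(x) is affine.
Fitting the endpoints (-5, 3) and (4, -4):
    slope m = ((-4) − 3) / (4 − (-5)) = -7/9,
    intercept c = 3 − m·(-5) = -8/9.
Extremal: y(x) = (-7/9) x - 8/9.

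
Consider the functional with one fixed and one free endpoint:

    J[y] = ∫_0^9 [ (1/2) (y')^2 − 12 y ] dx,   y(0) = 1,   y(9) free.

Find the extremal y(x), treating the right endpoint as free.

The Lagrangian L = (1/2) (y')^2 − 12 y gives
    ∂L/∂y = −12,   ∂L/∂y' = y'.
Euler-Lagrange: d/dx(y') − (−12) = 0, i.e. y'' + 12 = 0, so
    y(x) = −(12/2) x^2 + C1 x + C2.
Fixed left endpoint y(0) = 1 ⇒ C2 = 1.
The right endpoint x = 9 is free, so the natural (transversality) condition is ∂L/∂y' |_{x=9} = 0, i.e. y'(9) = 0.
Compute y'(x) = −12 x + C1, so y'(9) = −108 + C1 = 0 ⇒ C1 = 108.
Therefore the extremal is
    y(x) = −6 x^2 + 108 x + 1.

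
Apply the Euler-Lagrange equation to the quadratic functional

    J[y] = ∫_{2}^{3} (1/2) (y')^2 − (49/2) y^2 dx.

The Lagrangian is L = (1/2) (y')^2 − (49/2) y^2.
Compute ∂L/∂y = -49y, ∂L/∂y' = y'.
The Euler-Lagrange equation d/dx(∂L/∂y') − ∂L/∂y = 0 reduces to
    y'' + 49 y = 0.
Its general solution is
    y(x) = A sin(7x) + B cos(7x),
with A, B fixed by the endpoint conditions.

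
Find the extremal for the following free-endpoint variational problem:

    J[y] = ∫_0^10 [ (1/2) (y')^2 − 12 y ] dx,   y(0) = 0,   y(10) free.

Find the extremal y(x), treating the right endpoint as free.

The Lagrangian L = (1/2) (y')^2 − 12 y gives
    ∂L/∂y = −12,   ∂L/∂y' = y'.
Euler-Lagrange: d/dx(y') − (−12) = 0, i.e. y'' + 12 = 0, so
    y(x) = −(12/2) x^2 + C1 x + C2.
Fixed left endpoint y(0) = 0 ⇒ C2 = 0.
The right endpoint x = 10 is free, so the natural (transversality) condition is ∂L/∂y' |_{x=10} = 0, i.e. y'(10) = 0.
Compute y'(x) = −12 x + C1, so y'(10) = −120 + C1 = 0 ⇒ C1 = 120.
Therefore the extremal is
    y(x) = −6 x^2 + 120 x.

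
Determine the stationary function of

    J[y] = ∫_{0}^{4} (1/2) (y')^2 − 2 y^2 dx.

The Lagrangian is L = (1/2) (y')^2 − 2 y^2.
Compute ∂L/∂y = -4y, ∂L/∂y' = y'.
The Euler-Lagrange equation d/dx(∂L/∂y') − ∂L/∂y = 0 reduces to
    y'' + 4 y = 0.
Its general solution is
    y(x) = A sin(2x) + B cos(2x),
with A, B fixed by the endpoint conditions.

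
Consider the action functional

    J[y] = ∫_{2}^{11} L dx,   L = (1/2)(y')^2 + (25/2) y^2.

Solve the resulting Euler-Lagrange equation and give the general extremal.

The Lagrangian is L = (1/2)(y')^2 + (25/2) y^2.
∂L/∂y = 25y.
∂L/∂y' = y'.
The Euler-Lagrange equation d/dx(∂L/∂y') − ∂L/∂y = 0 becomes:
    y'' - 25 y = 0
General solution: y(x) = A e^(5x) + B e^(-5x), where A and B are arbitrary constants fixed by the endpoint conditions.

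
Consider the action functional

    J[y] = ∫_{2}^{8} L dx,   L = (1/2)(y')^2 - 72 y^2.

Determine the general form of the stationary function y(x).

The Lagrangian is L = (1/2)(y')^2 - 72 y^2.
∂L/∂y = -144y.
∂L/∂y' = y'.
The Euler-Lagrange equation d/dx(∂L/∂y') − ∂L/∂y = 0 becomes:
    y'' + 144 y = 0
General solution: y(x) = A sin(12x) + B cos(12x), where A and B are arbitrary constants fixed by the endpoint conditions.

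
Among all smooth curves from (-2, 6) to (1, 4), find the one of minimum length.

Arc-length functional: J[y] = ∫ sqrt(1 + (y')^2) dx.
Lagrangian L = sqrt(1 + (y')^2) has no explicit y dependence, so ∂L/∂y = 0 and the Euler-Lagrange equation gives
    d/dx( y' / sqrt(1 + (y')^2) ) = 0  ⇒  y' / sqrt(1 + (y')^2) = const.
Hence y' is constant, so y(x) is affine.
Fitting the endpoints (-2, 6) and (1, 4):
    slope m = (4 − 6) / (1 − (-2)) = -2/3,
    intercept c = 6 − m·(-2) = 14/3.
Extremal: y(x) = (-2/3) x + 14/3.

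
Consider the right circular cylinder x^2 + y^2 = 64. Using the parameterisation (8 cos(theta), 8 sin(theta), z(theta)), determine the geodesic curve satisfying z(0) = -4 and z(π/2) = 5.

Parameterise the cylinder of radius R = 8 as
    r(θ) = (8 cos θ, 8 sin θ, z(θ)).
The arc-length element is
    ds = sqrt(64 + (dz/dθ)^2) dθ,
so the Lagrangian is L = sqrt(64 + z'^2).
L depends on z' only, not on z or θ, so ∂L/∂z = 0 and
    ∂L/∂z' = z' / sqrt(64 + z'^2).
The Euler-Lagrange equation gives
    d/dθ( z' / sqrt(64 + z'^2) ) = 0,
so z' is constant. Integrating once:
    z(θ) = a θ + b,
a helix on the cylinder (a straight line when the cylinder is unrolled). The constants a, b are determined by the endpoint conditions.
With endpoint conditions z(0) = -4 and z(π/2) = 5: from z(0) = b we get b = -4, and a·π/2 + -4 = 5 gives a = 18/π, so
    z(θ) = (18/π) θ − 4.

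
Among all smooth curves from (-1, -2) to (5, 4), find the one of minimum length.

Arc-length functional: J[y] = ∫ sqrt(1 + (y')^2) dx.
Lagrangian L = sqrt(1 + (y')^2) has no explicit y dependence, so ∂L/∂y = 0 and the Euler-Lagrange equation gives
    d/dx( y' / sqrt(1 + (y')^2) ) = 0  ⇒  y' / sqrt(1 + (y')^2) = const.
Hence y' is constant, so y(x) is affine.
Fitting the endpoints (-1, -2) and (5, 4):
    slope m = (4 − (-2)) / (5 − (-1)) = 1,
    intercept c = (-2) − m·(-1) = -1.
Extremal: y(x) = x - 1.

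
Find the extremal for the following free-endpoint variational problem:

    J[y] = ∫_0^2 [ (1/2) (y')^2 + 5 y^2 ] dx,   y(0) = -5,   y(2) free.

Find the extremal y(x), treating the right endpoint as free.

The Lagrangian L = (1/2) (y')^2 + 5 y^2 gives
    ∂L/∂y = 10 y,   ∂L/∂y' = y'.
Euler-Lagrange: y'' − 10 y = 0.
With k = sqrt(10), the general solution is
    y(x) = A cosh(sqrt(10) x) + B sinh(sqrt(10) x).
Fixed left endpoint y(0) = -5 ⇒ A = -5.
The right endpoint x = 2 is free, so the natural (transversality) condition is ∂L/∂y' |_{x=2} = 0, i.e. y'(2) = 0.
Compute y'(x) = A k sinh(k x) + B k cosh(k x), so
    y'(2) = A k sinh(k·2) + B k cosh(k·2) = 0
    ⇒ B = −A tanh(k·2) = 5 tanh(sqrt(10)·2).
Therefore the extremal is
    y(x) = −5 cosh(sqrt(10) x) + 5 tanh(sqrt(10)·2) sinh(sqrt(10) x).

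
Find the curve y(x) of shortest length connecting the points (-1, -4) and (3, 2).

Arc-length functional: J[y] = ∫ sqrt(1 + (y')^2) dx.
Lagrangian L = sqrt(1 + (y')^2) has no explicit y dependence, so ∂L/∂y = 0 and the Euler-Lagrange equation gives
    d/dx( y' / sqrt(1 + (y')^2) ) = 0  ⇒  y' / sqrt(1 + (y')^2) = const.
Hence y' is constant, so y(x) is affine.
Fitting the endpoints (-1, -4) and (3, 2):
    slope m = (2 − (-4)) / (3 − (-1)) = 3/2,
    intercept c = (-4) − m·(-1) = -5/2.
Extremal: y(x) = (3/2) x - 5/2.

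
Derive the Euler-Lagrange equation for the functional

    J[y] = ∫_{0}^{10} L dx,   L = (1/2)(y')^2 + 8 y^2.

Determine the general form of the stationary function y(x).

The Lagrangian is L = (1/2)(y')^2 + 8 y^2.
∂L/∂y = 16y.
∂L/∂y' = y'.
The Euler-Lagrange equation d/dx(∂L/∂y') − ∂L/∂y = 0 becomes:
    y'' - 16 y = 0
General solution: y(x) = A e^(4x) + B e^(-4x), where A and B are arbitrary constants fixed by the endpoint conditions.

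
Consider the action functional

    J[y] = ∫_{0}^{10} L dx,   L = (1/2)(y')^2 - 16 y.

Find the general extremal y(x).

The Lagrangian is L = (1/2)(y')^2 - 16 y.
∂L/∂y = -16.
∂L/∂y' = y'.
The Euler-Lagrange equation d/dx(∂L/∂y') − ∂L/∂y = 0 becomes:
    y'' + 16 = 0
General solution: y(x) = -8 x^2 + A x + B, where A and B are arbitrary constants fixed by the endpoint conditions.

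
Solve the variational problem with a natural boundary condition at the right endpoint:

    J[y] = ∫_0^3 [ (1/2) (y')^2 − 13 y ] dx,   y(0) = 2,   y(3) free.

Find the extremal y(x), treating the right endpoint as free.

The Lagrangian L = (1/2) (y')^2 − 13 y gives
    ∂L/∂y = −13,   ∂L/∂y' = y'.
Euler-Lagrange: d/dx(y') − (−13) = 0, i.e. y'' + 13 = 0, so
    y(x) = −(13/2) x^2 + C1 x + C2.
Fixed left endpoint y(0) = 2 ⇒ C2 = 2.
The right endpoint x = 3 is free, so the natural (transversality) condition is ∂L/∂y' |_{x=3} = 0, i.e. y'(3) = 0.
Compute y'(x) = −13 x + C1, so y'(3) = −39 + C1 = 0 ⇒ C1 = 39.
Therefore the extremal is
    y(x) = −(13/2) x^2 + 39 x + 2.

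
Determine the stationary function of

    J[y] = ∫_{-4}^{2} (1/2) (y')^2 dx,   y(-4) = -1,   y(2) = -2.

The Lagrangian is L = (1/2) (y')^2.
Compute ∂L/∂y = 0, ∂L/∂y' = y'.
The Euler-Lagrange equation d/dx(∂L/∂y') − ∂L/∂y = 0 reduces to
    y'' = 0.
Its general solution is
    y(x) = A x + B,
with A, B fixed by the endpoint conditions.
Applying the endpoint conditions y(-4) = -1 and y(2) = -2: solve A·-4 + B = -1 and A·2 + B = -2. Subtracting gives A(2 − -4) = -2 − -1, so A = -1/6, and B = -1 − A·-4 = -5/3. Therefore
    y(x) = (-1/6) x - 5/3.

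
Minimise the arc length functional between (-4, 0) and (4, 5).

Arc-length functional: J[y] = ∫ sqrt(1 + (y')^2) dx.
Lagrangian L = sqrt(1 + (y')^2) has no explicit y dependence, so ∂L/∂y = 0 and the Euler-Lagrange equation gives
    d/dx( y' / sqrt(1 + (y')^2) ) = 0  ⇒  y' / sqrt(1 + (y')^2) = const.
Hence y' is constant, so y(x) is affine.
Fitting the endpoints (-4, 0) and (4, 5):
    slope m = (5 − 0) / (4 − (-4)) = 5/8,
    intercept c = 0 − m·(-4) = 5/2.
Extremal: y(x) = (5/8) x + 5/2.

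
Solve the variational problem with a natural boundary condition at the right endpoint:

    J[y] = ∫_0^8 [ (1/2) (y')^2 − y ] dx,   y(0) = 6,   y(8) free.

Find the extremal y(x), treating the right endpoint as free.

The Lagrangian L = (1/2) (y')^2 − y gives
    ∂L/∂y = −1,   ∂L/∂y' = y'.
Euler-Lagrange: d/dx(y') − (−1) = 0, i.e. y'' + 1 = 0, so
    y(x) = −(1/2) x^2 + C1 x + C2.
Fixed left endpoint y(0) = 6 ⇒ C2 = 6.
The right endpoint x = 8 is free, so the natural (transversality) condition is ∂L/∂y' |_{x=8} = 0, i.e. y'(8) = 0.
Compute y'(x) = −1 x + C1, so y'(8) = −8 + C1 = 0 ⇒ C1 = 8.
Therefore the extremal is
    y(x) = −x^2/2 + 8 x + 6.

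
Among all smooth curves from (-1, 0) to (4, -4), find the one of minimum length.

Arc-length functional: J[y] = ∫ sqrt(1 + (y')^2) dx.
Lagrangian L = sqrt(1 + (y')^2) has no explicit y dependence, so ∂L/∂y = 0 and the Euler-Lagrange equation gives
    d/dx( y' / sqrt(1 + (y')^2) ) = 0  ⇒  y' / sqrt(1 + (y')^2) = const.
Hence y' is constant, so y(x) is affine.
Fitting the endpoints (-1, 0) and (4, -4):
    slope m = ((-4) − 0) / (4 − (-1)) = -4/5,
    intercept c = 0 − m·(-1) = -4/5.
Extremal: y(x) = (-4/5) x - 4/5.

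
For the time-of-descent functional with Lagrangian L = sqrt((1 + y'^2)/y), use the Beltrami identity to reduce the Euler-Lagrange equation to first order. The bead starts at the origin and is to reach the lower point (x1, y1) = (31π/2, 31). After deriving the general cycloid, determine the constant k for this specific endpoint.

The Lagrangian L = sqrt((1 + y'^2) / y) has no explicit x dependence, so the Beltrami identity applies:
    L − y' ∂L/∂y' = C.
Compute ∂L/∂y' = y' / sqrt(y (1 + y'^2)).
Substitute:
    sqrt((1 + y'^2)/y) − y'·y' / sqrt(y (1 + y'^2))
    = (1 + y'^2) / sqrt(y (1 + y'^2)) − y'^2 / sqrt(y (1 + y'^2))
    = 1 / sqrt(y (1 + y'^2)) = C.
Squaring and rearranging gives the first integral
    y (1 + y'^2) = 1/C^2 =: k   (constant).
Solving this first-order ODE by the substitution
    y = (k/2)(1 − cos θ)
yields the cycloid parameterisation
    x(θ) = (k/2)(θ − sin θ),   y(θ) = (k/2)(1 − cos θ).
The constant k is fixed by the endpoint condition.
Now fit the given lower endpoint (x1, y1) = (31π/2, 31). At the bottom of the first arch (θ = π), the parametric equations give
    y(π) = (k/2)(1 − cos π) = k,
    x(π) = (k/2)(π − sin π) = kπ/2.
Matching y(π) = 31 gives k = 31, consistent with x(π) = 31π/2. Therefore the specific cycloid is
    x(θ) = (31/2)(θ − sin θ),   y(θ) = (31/2)(1 − cos θ).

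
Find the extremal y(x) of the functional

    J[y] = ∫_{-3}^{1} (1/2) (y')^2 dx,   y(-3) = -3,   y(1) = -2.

The Lagrangian is L = (1/2) (y')^2.
Compute ∂L/∂y = 0, ∂L/∂y' = y'.
The Euler-Lagrange equation d/dx(∂L/∂y') − ∂L/∂y = 0 reduces to
    y'' = 0.
Its general solution is
    y(x) = A x + B,
with A, B fixed by the endpoint conditions.
Applying the endpoint conditions y(-3) = -3 and y(1) = -2: solve A·-3 + B = -3 and A·1 + B = -2. Subtracting gives A(1 − -3) = -2 − -3, so A = 1/4, and B = -3 − A·-3 = -9/4. Therefore
    y(x) = (1/4) x - 9/4.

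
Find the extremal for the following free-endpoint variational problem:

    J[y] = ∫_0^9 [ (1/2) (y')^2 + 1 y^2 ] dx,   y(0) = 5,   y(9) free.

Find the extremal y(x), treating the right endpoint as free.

The Lagrangian L = (1/2) (y')^2 + 1 y^2 gives
    ∂L/∂y = 2 y,   ∂L/∂y' = y'.
Euler-Lagrange: y'' − 2 y = 0.
With k = sqrt(2), the general solution is
    y(x) = A cosh(sqrt(2) x) + B sinh(sqrt(2) x).
Fixed left endpoint y(0) = 5 ⇒ A = 5.
The right endpoint x = 9 is free, so the natural (transversality) condition is ∂L/∂y' |_{x=9} = 0, i.e. y'(9) = 0.
Compute y'(x) = A k sinh(k x) + B k cosh(k x), so
    y'(9) = A k sinh(k·9) + B k cosh(k·9) = 0
    ⇒ B = −A tanh(k·9) = − 5 tanh(sqrt(2)·9).
Therefore the extremal is
    y(x) = 5 cosh(sqrt(2) x) − 5 tanh(sqrt(2)·9) sinh(sqrt(2) x).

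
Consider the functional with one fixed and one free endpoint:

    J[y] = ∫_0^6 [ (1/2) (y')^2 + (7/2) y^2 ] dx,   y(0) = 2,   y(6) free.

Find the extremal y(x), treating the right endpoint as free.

The Lagrangian L = (1/2) (y')^2 + (7/2) y^2 gives
    ∂L/∂y = 7 y,   ∂L/∂y' = y'.
Euler-Lagrange: y'' − 7 y = 0.
With k = sqrt(7), the general solution is
    y(x) = A cosh(sqrt(7) x) + B sinh(sqrt(7) x).
Fixed left endpoint y(0) = 2 ⇒ A = 2.
The right endpoint x = 6 is free, so the natural (transversality) condition is ∂L/∂y' |_{x=6} = 0, i.e. y'(6) = 0.
Compute y'(x) = A k sinh(k x) + B k cosh(k x), so
    y'(6) = A k sinh(k·6) + B k cosh(k·6) = 0
    ⇒ B = −A tanh(k·6) = − 2 tanh(sqrt(7)·6).
Therefore the extremal is
    y(x) = 2 cosh(sqrt(7) x) − 2 tanh(sqrt(7)·6) sinh(sqrt(7) x).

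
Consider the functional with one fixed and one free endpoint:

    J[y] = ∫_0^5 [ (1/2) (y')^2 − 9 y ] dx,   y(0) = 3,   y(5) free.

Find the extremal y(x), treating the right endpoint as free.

The Lagrangian L = (1/2) (y')^2 − 9 y gives
    ∂L/∂y = −9,   ∂L/∂y' = y'.
Euler-Lagrange: d/dx(y') − (−9) = 0, i.e. y'' + 9 = 0, so
    y(x) = −(9/2) x^2 + C1 x + C2.
Fixed left endpoint y(0) = 3 ⇒ C2 = 3.
The right endpoint x = 5 is free, so the natural (transversality) condition is ∂L/∂y' |_{x=5} = 0, i.e. y'(5) = 0.
Compute y'(x) = −9 x + C1, so y'(5) = −45 + C1 = 0 ⇒ C1 = 45.
Therefore the extremal is
    y(x) = −(9/2) x^2 + 45 x + 3.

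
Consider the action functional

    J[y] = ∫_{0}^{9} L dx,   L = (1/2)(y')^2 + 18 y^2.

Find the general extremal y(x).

The Lagrangian is L = (1/2)(y')^2 + 18 y^2.
∂L/∂y = 36y.
∂L/∂y' = y'.
The Euler-Lagrange equation d/dx(∂L/∂y') − ∂L/∂y = 0 becomes:
    y'' - 36 y = 0
General solution: y(x) = A e^(6x) + B e^(-6x), where A and B are arbitrary constants fixed by the endpoint conditions.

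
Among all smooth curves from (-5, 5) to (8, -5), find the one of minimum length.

Arc-length functional: J[y] = ∫ sqrt(1 + (y')^2) dx.
Lagrangian L = sqrt(1 + (y')^2) has no explicit y dependence, so ∂L/∂y = 0 and the Euler-Lagrange equation gives
    d/dx( y' / sqrt(1 + (y')^2) ) = 0  ⇒  y' / sqrt(1 + (y')^2) = const.
Hence y' is constant, so y(x) is affine.
Fitting the endpoints (-5, 5) and (8, -5):
    slope m = ((-5) − 5) / (8 − (-5)) = -10/13,
    intercept c = 5 − m·(-5) = 15/13.
Extremal: y(x) = (-10/13) x + 15/13.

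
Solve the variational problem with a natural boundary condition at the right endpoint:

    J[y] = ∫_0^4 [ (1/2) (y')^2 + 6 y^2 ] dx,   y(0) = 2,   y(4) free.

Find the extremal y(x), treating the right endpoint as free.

The Lagrangian L = (1/2) (y')^2 + 6 y^2 gives
    ∂L/∂y = 12 y,   ∂L/∂y' = y'.
Euler-Lagrange: y'' − 12 y = 0.
With k = sqrt(12), the general solution is
    y(x) = A cosh(sqrt(12) x) + B sinh(sqrt(12) x).
Fixed left endpoint y(0) = 2 ⇒ A = 2.
The right endpoint x = 4 is free, so the natural (transversality) condition is ∂L/∂y' |_{x=4} = 0, i.e. y'(4) = 0.
Compute y'(x) = A k sinh(k x) + B k cosh(k x), so
    y'(4) = A k sinh(k·4) + B k cosh(k·4) = 0
    ⇒ B = −A tanh(k·4) = − 2 tanh(sqrt(12)·4).
Therefore the extremal is
    y(x) = 2 cosh(sqrt(12) x) − 2 tanh(sqrt(12)·4) sinh(sqrt(12) x).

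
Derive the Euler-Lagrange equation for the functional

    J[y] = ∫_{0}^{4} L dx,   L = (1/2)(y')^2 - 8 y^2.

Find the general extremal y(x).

The Lagrangian is L = (1/2)(y')^2 - 8 y^2.
∂L/∂y = -16y.
∂L/∂y' = y'.
The Euler-Lagrange equation d/dx(∂L/∂y') − ∂L/∂y = 0 becomes:
    y'' + 16 y = 0
General solution: y(x) = A sin(4x) + B cos(4x), where A and B are arbitrary constants fixed by the endpoint conditions.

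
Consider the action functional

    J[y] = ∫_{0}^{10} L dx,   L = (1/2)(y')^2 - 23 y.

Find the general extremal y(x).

The Lagrangian is L = (1/2)(y')^2 - 23 y.
∂L/∂y = -23.
∂L/∂y' = y'.
The Euler-Lagrange equation d/dx(∂L/∂y') − ∂L/∂y = 0 becomes:
    y'' + 23 = 0
General solution: y(x) = -(23/2) x^2 + A x + B, where A and B are arbitrary constants fixed by the endpoint conditions.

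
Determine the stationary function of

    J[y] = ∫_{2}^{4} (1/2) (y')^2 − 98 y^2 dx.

The Lagrangian is L = (1/2) (y')^2 − 98 y^2.
Compute ∂L/∂y = -196y, ∂L/∂y' = y'.
The Euler-Lagrange equation d/dx(∂L/∂y') − ∂L/∂y = 0 reduces to
    y'' + 196 y = 0.
Its general solution is
    y(x) = A sin(14x) + B cos(14x),
with A, B fixed by the endpoint conditions.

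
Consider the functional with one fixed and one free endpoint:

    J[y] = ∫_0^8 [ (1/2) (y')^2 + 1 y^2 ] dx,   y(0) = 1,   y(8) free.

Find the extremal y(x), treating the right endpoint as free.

The Lagrangian L = (1/2) (y')^2 + 1 y^2 gives
    ∂L/∂y = 2 y,   ∂L/∂y' = y'.
Euler-Lagrange: y'' − 2 y = 0.
With k = sqrt(2), the general solution is
    y(x) = A cosh(sqrt(2) x) + B sinh(sqrt(2) x).
Fixed left endpoint y(0) = 1 ⇒ A = 1.
The right endpoint x = 8 is free, so the natural (transversality) condition is ∂L/∂y' |_{x=8} = 0, i.e. y'(8) = 0.
Compute y'(x) = A k sinh(k x) + B k cosh(k x), so
    y'(8) = A k sinh(k·8) + B k cosh(k·8) = 0
    ⇒ B = −A tanh(k·8) = − tanh(sqrt(2)·8).
Therefore the extremal is
    y(x) = cosh(sqrt(2) x) − tanh(sqrt(2)·8) sinh(sqrt(2) x).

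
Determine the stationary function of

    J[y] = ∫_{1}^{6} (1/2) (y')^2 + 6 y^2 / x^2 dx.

The Lagrangian is L = (1/2) (y')^2 + 6 y^2 / x^2.
Compute ∂L/∂y = 12y/x^2, ∂L/∂y' = y'.
The Euler-Lagrange equation d/dx(∂L/∂y') − ∂L/∂y = 0 reduces to
    y'' − 12/x^2 · y = 0  (x > 0).
Its general solution is
    y(x) = A x^4 + B x^(-3),
with A, B fixed by the endpoint conditions.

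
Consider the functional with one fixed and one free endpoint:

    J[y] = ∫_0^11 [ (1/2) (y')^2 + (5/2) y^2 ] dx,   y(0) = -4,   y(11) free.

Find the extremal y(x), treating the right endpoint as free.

The Lagrangian L = (1/2) (y')^2 + (5/2) y^2 gives
    ∂L/∂y = 5 y,   ∂L/∂y' = y'.
Euler-Lagrange: y'' − 5 y = 0.
With k = sqrt(5), the general solution is
    y(x) = A cosh(sqrt(5) x) + B sinh(sqrt(5) x).
Fixed left endpoint y(0) = -4 ⇒ A = -4.
The right endpoint x = 11 is free, so the natural (transversality) condition is ∂L/∂y' |_{x=11} = 0, i.e. y'(11) = 0.
Compute y'(x) = A k sinh(k x) + B k cosh(k x), so
    y'(11) = A k sinh(k·11) + B k cosh(k·11) = 0
    ⇒ B = −A tanh(k·11) = 4 tanh(sqrt(5)·11).
Therefore the extremal is
    y(x) = −4 cosh(sqrt(5) x) + 4 tanh(sqrt(5)·11) sinh(sqrt(5) x).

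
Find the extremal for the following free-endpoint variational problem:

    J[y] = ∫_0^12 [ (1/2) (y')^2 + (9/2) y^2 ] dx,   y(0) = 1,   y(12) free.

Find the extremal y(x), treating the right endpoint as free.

The Lagrangian L = (1/2) (y')^2 + (9/2) y^2 gives
    ∂L/∂y = 9 y,   ∂L/∂y' = y'.
Euler-Lagrange: y'' − 9 y = 0.
With k = 3, the general solution is
    y(x) = A cosh(3 x) + B sinh(3 x).
Fixed left endpoint y(0) = 1 ⇒ A = 1.
The right endpoint x = 12 is free, so the natural (transversality) condition is ∂L/∂y' |_{x=12} = 0, i.e. y'(12) = 0.
Compute y'(x) = A k sinh(k x) + B k cosh(k x), so
    y'(12) = A k sinh(k·12) + B k cosh(k·12) = 0
    ⇒ B = −A tanh(k·12) = − tanh(3·12).
Therefore the extremal is
    y(x) = cosh(3 x) − tanh(3·12) sinh(3 x).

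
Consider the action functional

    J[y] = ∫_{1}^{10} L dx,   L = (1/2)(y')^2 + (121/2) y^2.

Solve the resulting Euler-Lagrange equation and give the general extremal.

The Lagrangian is L = (1/2)(y')^2 + (121/2) y^2.
∂L/∂y = 121y.
∂L/∂y' = y'.
The Euler-Lagrange equation d/dx(∂L/∂y') − ∂L/∂y = 0 becomes:
    y'' - 121 y = 0
General solution: y(x) = A e^(11x) + B e^(-11x), where A and B are arbitrary constants fixed by the endpoint conditions.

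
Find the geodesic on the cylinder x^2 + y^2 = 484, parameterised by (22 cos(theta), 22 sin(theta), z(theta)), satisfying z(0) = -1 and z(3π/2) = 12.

Parameterise the cylinder of radius R = 22 as
    r(θ) = (22 cos θ, 22 sin θ, z(θ)).
The arc-length element is
    ds = sqrt(484 + (dz/dθ)^2) dθ,
so the Lagrangian is L = sqrt(484 + z'^2).
L depends on z' only, not on z or θ, so ∂L/∂z = 0 and
    ∂L/∂z' = z' / sqrt(484 + z'^2).
The Euler-Lagrange equation gives
    d/dθ( z' / sqrt(484 + z'^2) ) = 0,
so z' is constant. Integrating once:
    z(θ) = a θ + b,
a helix on the cylinder (a straight line when the cylinder is unrolled). The constants a, b are determined by the endpoint conditions.
With endpoint conditions z(0) = -1 and z(3π/2) = 12: from z(0) = b we get b = -1, and a·3π/2 + -1 = 12 gives a = 26/(3π), so
    z(θ) = (26/(3π)) θ − 1.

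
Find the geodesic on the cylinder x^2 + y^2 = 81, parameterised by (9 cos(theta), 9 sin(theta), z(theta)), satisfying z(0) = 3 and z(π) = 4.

Parameterise the cylinder of radius R = 9 as
    r(θ) = (9 cos θ, 9 sin θ, z(θ)).
The arc-length element is
    ds = sqrt(81 + (dz/dθ)^2) dθ,
so the Lagrangian is L = sqrt(81 + z'^2).
L depends on z' only, not on z or θ, so ∂L/∂z = 0 and
    ∂L/∂z' = z' / sqrt(81 + z'^2).
The Euler-Lagrange equation gives
    d/dθ( z' / sqrt(81 + z'^2) ) = 0,
so z' is constant. Integrating once:
    z(θ) = a θ + b,
a helix on the cylinder (a straight line when the cylinder is unrolled). The constants a, b are determined by the endpoint conditions.
With endpoint conditions z(0) = 3 and z(π) = 4: from z(0) = b we get b = 3, and a·π + 3 = 4 gives a = 1/π, so
    z(θ) = (1/π) θ + 3.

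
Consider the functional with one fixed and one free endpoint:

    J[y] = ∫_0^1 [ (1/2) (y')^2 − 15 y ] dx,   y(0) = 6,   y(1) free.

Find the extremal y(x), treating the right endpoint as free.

The Lagrangian L = (1/2) (y')^2 − 15 y gives
    ∂L/∂y = −15,   ∂L/∂y' = y'.
Euler-Lagrange: d/dx(y') − (−15) = 0, i.e. y'' + 15 = 0, so
    y(x) = −(15/2) x^2 + C1 x + C2.
Fixed left endpoint y(0) = 6 ⇒ C2 = 6.
The right endpoint x = 1 is free, so the natural (transversality) condition is ∂L/∂y' |_{x=1} = 0, i.e. y'(1) = 0.
Compute y'(x) = −15 x + C1, so y'(1) = −15 + C1 = 0 ⇒ C1 = 15.
Therefore the extremal is
    y(x) = −(15/2) x^2 + 15 x + 6.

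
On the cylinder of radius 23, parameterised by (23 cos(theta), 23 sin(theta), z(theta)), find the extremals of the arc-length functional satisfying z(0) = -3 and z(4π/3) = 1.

Parameterise the cylinder of radius R = 23 as
    r(θ) = (23 cos θ, 23 sin θ, z(θ)).
The arc-length element is
    ds = sqrt(529 + (dz/dθ)^2) dθ,
so the Lagrangian is L = sqrt(529 + z'^2).
L depends on z' only, not on z or θ, so ∂L/∂z = 0 and
    ∂L/∂z' = z' / sqrt(529 + z'^2).
The Euler-Lagrange equation gives
    d/dθ( z' / sqrt(529 + z'^2) ) = 0,
so z' is constant. Integrating once:
    z(θ) = a θ + b,
a helix on the cylinder (a straight line when the cylinder is unrolled). The constants a, b are determined by the endpoint conditions.
With endpoint conditions z(0) = -3 and z(4π/3) = 1: from z(0) = b we get b = -3, and a·4π/3 + -3 = 1 gives a = 3/π, so
    z(θ) = (3/π) θ − 3.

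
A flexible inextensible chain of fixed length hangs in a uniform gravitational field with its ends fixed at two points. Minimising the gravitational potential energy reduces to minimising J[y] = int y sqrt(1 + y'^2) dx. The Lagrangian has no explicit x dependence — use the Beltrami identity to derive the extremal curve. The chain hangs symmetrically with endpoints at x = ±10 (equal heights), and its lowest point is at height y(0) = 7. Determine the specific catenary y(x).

The Lagrangian L(y, y') = y sqrt(1 + y'^2) has no explicit x dependence, so the Beltrami identity applies:
    L − y' ∂L/∂y' = C.
Compute ∂L/∂y' = y · y' / sqrt(1 + y'^2). Then
    L − y' ∂L/∂y'
    = y sqrt(1 + y'^2) − y · y'^2 / sqrt(1 + y'^2)
    = y (1 + y'^2 − y'^2) / sqrt(1 + y'^2)
    = y / sqrt(1 + y'^2) = C.
Squaring gives y^2 = C^2 (1 + y'^2), i.e.
    y'^2 = y^2 / C^2 − 1.
Separating variables,
    dy / sqrt(y^2 − C^2) = dx / C,
and integrating gives arccosh(y / C) = (x − a)/C, so
    y(x) = C cosh((x − a)/C),
the catenary. The constants C and a are fixed by the two endpoint conditions (and, for the hanging-chain problem, the length constraint selects C).
Now fit the given data. The endpoints x = ±10 are symmetric at equal height, so the catenary is even about its minimum: a = 0 and y(x) = C cosh(x/C). The lowest point is y(0) = C cosh(0) = C, and we are told y(0) = 7, so C = 7. Therefore
    y(x) = 7 cosh(x/7),
and at the endpoints
    y(±10) = 7 cosh(10/7).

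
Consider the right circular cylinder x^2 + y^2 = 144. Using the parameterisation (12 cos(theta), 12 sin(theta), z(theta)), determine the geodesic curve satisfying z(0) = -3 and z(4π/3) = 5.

Parameterise the cylinder of radius R = 12 as
    r(θ) = (12 cos θ, 12 sin θ, z(θ)).
The arc-length element is
    ds = sqrt(144 + (dz/dθ)^2) dθ,
so the Lagrangian is L = sqrt(144 + z'^2).
L depends on z' only, not on z or θ, so ∂L/∂z = 0 and
    ∂L/∂z' = z' / sqrt(144 + z'^2).
The Euler-Lagrange equation gives
    d/dθ( z' / sqrt(144 + z'^2) ) = 0,
so z' is constant. Integrating once:
    z(θ) = a θ + b,
a helix on the cylinder (a straight line when the cylinder is unrolled). The constants a, b are determined by the endpoint conditions.
With endpoint conditions z(0) = -3 and z(4π/3) = 5: from z(0) = b we get b = -3, and a·4π/3 + -3 = 5 gives a = 6/π, so
    z(θ) = (6/π) θ − 3.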